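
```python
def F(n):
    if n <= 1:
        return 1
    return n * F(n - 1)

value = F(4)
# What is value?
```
Call trace:
F(n=4)
  F(n=3)
    F(n=2)
      F(n=1)
      -> return 1
    -> return 2
  -> return 6
-> return 24

Final answer: 24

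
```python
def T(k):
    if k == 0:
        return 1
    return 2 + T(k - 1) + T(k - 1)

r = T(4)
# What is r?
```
Call trace (a repeated sub-call is expanded the first time; later identical calls just restate its return value):
T(k=4)
  T(k=3)
    T(k=2)
      T(k=1)
        T(k=0)
        -> return 1
        T(k=0)
        -> return 1
      -> return 4
      T(k=1) -> return 4  (same call as traced above)
    -> return 10
    T(k=2) -> return 10  (same call as traced above)
  -> return 22
  T(k=3) -> return 22  (same call as traced above)
-> return 46

Final answer: 46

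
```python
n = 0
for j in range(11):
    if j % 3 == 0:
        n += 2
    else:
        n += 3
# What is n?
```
Trace:
  n=0
  n=2, j=0
  n=5, j=1
  n=8, j=2
  n=10, j=3
  n=13, j=4
  n=16, j=5
  n=18, j=6
  n=21, j=7
  n=24, j=8
  n=26, j=9
  n=29, j=10

Final answer: 29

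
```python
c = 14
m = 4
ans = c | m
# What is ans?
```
Trace:
  c=14
  c=14, m=4
  c=14, m=4, ans=14

Final answer: 14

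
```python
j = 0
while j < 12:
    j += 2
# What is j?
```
Trace:
  j=0
  j=2
  j=4
  j=6
  j=8
  j=10
  j=12

Final answer: 12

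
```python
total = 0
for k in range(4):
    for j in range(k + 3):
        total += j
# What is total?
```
Trace:
  total=0
  total=0, k=0, j=0
  total=1, k=0, j=1
  total=3, k=0, j=2
  total=3, k=1, j=0
  total=4, k=1, j=1
  total=6, k=1, j=2
  total=9, k=1, j=3
  total=9, k=2, j=0
  total=10, k=2, j=1
  total=12, k=2, j=2
  total=15, k=2, j=3
  total=19, k=2, j=4
  total=19, k=3, j=0
  total=20, k=3, j=1
  total=22, k=3, j=2
  total=25, k=3, j=3
  total=29, k=3, j=4
  total=34, k=3, j=5

Final answer: 34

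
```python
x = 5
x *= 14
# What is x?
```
Trace:
  x=5
  x=70

Final answer: 70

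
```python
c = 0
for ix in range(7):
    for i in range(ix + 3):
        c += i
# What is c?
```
Trace:
  c=0
  c=0, ix=0, i=0
  c=1, ix=0, i=1
  c=3, ix=0, i=2
  c=3, ix=1, i=0
  c=4, ix=1, i=1
  c=6, ix=1, i=2
  c=9, ix=1, i=3
  c=9, ix=2, i=0
  c=10, ix=2, i=1
  c=12, ix=2, i=2
  c=15, ix=2, i=3
  c=19, ix=2, i=4
  c=19, ix=3, i=0
  c=20, ix=3, i=1
  c=22, ix=3, i=2
  c=25, ix=3, i=3
  c=29, ix=3, i=4
  c=34, ix=3, i=5
  c=34, ix=4, i=0
  c=35, ix=4, i=1
  c=37, ix=4, i=2
  c=40, ix=4, i=3
  c=44, ix=4, i=4
  c=49, ix=4, i=5
  c=55, ix=4, i=6
  c=55, ix=5, i=0
  c=56, ix=5, i=1
  c=58, ix=5, i=2
  c=61, ix=5, i=3
  c=65, ix=5, i=4
  c=70, ix=5, i=5
  c=76, ix=5, i=6
  c=83, ix=5, i=7
  c=83, ix=6, i=0
  c=84, ix=6, i=1
  c=86, ix=6, i=2
  c=89, ix=6, i=3
  c=93, ix=6, i=4
  c=98, ix=6, i=5
  c=104, ix=6, i=6
  c=111, ix=6, i=7
  c=119, ix=6, i=8

Final answer: 119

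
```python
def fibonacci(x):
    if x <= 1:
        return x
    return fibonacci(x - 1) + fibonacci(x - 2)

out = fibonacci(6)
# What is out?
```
Call trace (a repeated sub-call is expanded the first time; later identical calls just restate its return value):
fibonacci(x=6)
  fibonacci(x=5)
    fibonacci(x=4)
      fibonacci(x=3)
        fibonacci(x=2)
          fibonacci(x=1)
          -> return 1
          fibonacci(x=0)
          -> return 0
        -> return 1
        fibonacci(x=1)
        -> return 1
      -> return 2
      fibonacci(x=2) -> return 1  (same call as traced above)
    -> return 3
    fibonacci(x=3) -> return 2  (same call as traced above)
  -> return 5
  fibonacci(x=4) -> return 3  (same call as traced above)
-> return 8

Final answer: 8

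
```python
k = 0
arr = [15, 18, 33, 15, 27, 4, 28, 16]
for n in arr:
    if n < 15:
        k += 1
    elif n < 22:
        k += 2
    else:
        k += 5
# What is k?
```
Trace:
  k=0
  k=2, n=15
  k=4, n=18
  k=9, n=33
  k=11, n=15
  k=16, n=27
  k=17, n=4
  k=22, n=28
  k=24, n=16

Final answer: 24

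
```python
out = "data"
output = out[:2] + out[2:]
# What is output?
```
Trace:
  out='data'
  out='data', output='data'

Final answer: 'data'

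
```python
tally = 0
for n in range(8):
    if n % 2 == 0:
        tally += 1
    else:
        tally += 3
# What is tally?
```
Trace:
  tally=0
  tally=1, n=0
  tally=4, n=1
  tally=5, n=2
  tally=8, n=3
  tally=9, n=4
  tally=12, n=5
  tally=13, n=6
  tally=16, n=7

Final answer: 16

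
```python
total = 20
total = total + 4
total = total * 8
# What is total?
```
Trace:
  total=20
  total=24
  total=192

Final answer: 192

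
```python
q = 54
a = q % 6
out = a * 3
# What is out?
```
Trace:
  q=54
  q=54, a=0
  q=54, a=0, out=0

Final answer: 0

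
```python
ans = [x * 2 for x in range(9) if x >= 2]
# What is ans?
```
Trace:
  x=0
  x=1
  x=2
  x=3
  x=4
  x=5
  x=6
  x=7
  x=8
  ans=[4, 6, 8, 10, 12, 14, 16]

Final answer: [4, 6, 8, 10, 12, 14, 16]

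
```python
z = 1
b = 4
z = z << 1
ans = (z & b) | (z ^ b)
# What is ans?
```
Trace:
  z=1
  z=1, b=4
  z=2, b=4
  z=2, b=4, ans=6

Final answer: 6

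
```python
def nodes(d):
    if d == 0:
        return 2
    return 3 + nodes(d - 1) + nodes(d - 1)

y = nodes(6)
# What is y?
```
Call trace (a repeated sub-call is expanded the first time; later identical calls just restate its return value):
nodes(d=6)
  nodes(d=5)
    nodes(d=4)
      nodes(d=3)
        nodes(d=2)
          nodes(d=1)
            nodes(d=0)
            -> return 2
            nodes(d=0)
            -> return 2
          -> return 7
          nodes(d=1) -> return 7  (same call as traced above)
        -> return 17
        nodes(d=2) -> return 17  (same call as traced above)
      -> return 37
      nodes(d=3) -> return 37  (same call as traced above)
    -> return 77
    nodes(d=4) -> return 77  (same call as traced above)
  -> return 157
  nodes(d=5) -> return 157  (same call as traced above)
-> return 317

Final answer: 317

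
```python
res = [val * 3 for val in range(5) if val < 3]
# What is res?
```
Trace:
  val=0
  val=1
  val=2
  val=3
  val=4
  res=[0, 3, 6]

Final answer: [0, 3, 6]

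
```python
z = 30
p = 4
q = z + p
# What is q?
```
Trace:
  z=30
  z=30, p=4
  z=30, p=4, q=34

Final answer: 34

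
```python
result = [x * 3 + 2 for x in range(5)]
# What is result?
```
Trace:
  x=0
  x=1
  x=2
  x=3
  x=4
  result=[2, 5, 8, 11, 14]

Final answer: [2, 5, 8, 11, 14]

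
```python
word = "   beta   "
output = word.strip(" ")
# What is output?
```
Trace:
  word='   beta   '
  word='   beta   ', output='beta'

Final answer: 'beta'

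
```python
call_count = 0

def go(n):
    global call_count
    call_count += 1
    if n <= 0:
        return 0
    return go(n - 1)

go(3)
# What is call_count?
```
Call trace:
go(n=3)
  go(n=2)
    go(n=1)
      go(n=0)
      -> return 0
    -> return 0
  -> return 0
-> return 0

call_count is incremented once per call. go is entered once for each n = 3, 2, 1, 0 (the n <= 0 call returns without recursing), i.e. 3 + 1 calls.
call_count = 4

Final answer: 4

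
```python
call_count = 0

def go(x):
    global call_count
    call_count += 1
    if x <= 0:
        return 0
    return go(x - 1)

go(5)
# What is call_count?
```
Call trace:
go(x=5)
  go(x=4)
    go(x=3)
      go(x=2)
        go(x=1)
          go(x=0)
          -> return 0
        -> return 0
      -> return 0
    -> return 0
  -> return 0
-> return 0

call_count is incremented once per call. go is entered once for each x = 5, 4, 3, 2, 1, 0 (the x <= 0 call returns without recursing), i.e. 5 + 1 calls.
call_count = 6

Final answer: 6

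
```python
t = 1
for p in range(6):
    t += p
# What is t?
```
Trace:
  t=1
  t=1, p=0
  t=2, p=1
  t=4, p=2
  t=7, p=3
  t=11, p=4
  t=16, p=5

Final answer: 16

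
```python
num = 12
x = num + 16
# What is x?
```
Trace:
  num=12
  num=12, x=28

Final answer: 28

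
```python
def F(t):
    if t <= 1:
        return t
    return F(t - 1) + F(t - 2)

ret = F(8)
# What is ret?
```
Call trace (a repeated sub-call is expanded the first time; later identical calls just restate its return value):
F(t=8)
  F(t=7)
    F(t=6)
      F(t=5)
        F(t=4)
          F(t=3)
            F(t=2)
              F(t=1)
              -> return 1
              F(t=0)
              -> return 0
            -> return 1
            F(t=1)
            -> return 1
          -> return 2
          F(t=2) -> return 1  (same call as traced above)
        -> return 3
        F(t=3) -> return 2  (same call as traced above)
      -> return 5
      F(t=4) -> return 3  (same call as traced above)
    -> return 8
    F(t=5) -> return 5  (same call as traced above)
  -> return 13
  F(t=6) -> return 8  (same call as traced above)
-> return 21

Final answer: 21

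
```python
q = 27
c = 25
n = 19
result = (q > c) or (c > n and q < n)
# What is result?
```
Trace:
  q=27
  q=27, c=25
  q=27, c=25, n=19
  q=27, c=25, n=19, result=True

Final answer: True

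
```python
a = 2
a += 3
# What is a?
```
Trace:
  a=2
  a=5

Final answer: 5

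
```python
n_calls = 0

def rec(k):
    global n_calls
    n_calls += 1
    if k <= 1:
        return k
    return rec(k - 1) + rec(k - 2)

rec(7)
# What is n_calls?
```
Call trace (a repeated sub-call is expanded the first time; later identical calls just restate its return value):
rec(k=7)
  rec(k=6)
    rec(k=5)
      rec(k=4)
        rec(k=3)
          rec(k=2)
            rec(k=1)
            -> return 1
            rec(k=0)
            -> return 0
          -> return 1
          rec(k=1)
          -> return 1
        -> return 2
        rec(k=2) -> return 1  (same call as traced above)
      -> return 3
      rec(k=3) -> return 2  (same call as traced above)
    -> return 5
    rec(k=4) -> return 3  (same call as traced above)
  -> return 8
  rec(k=5) -> return 5  (same call as traced above)
-> return 13

n_calls is incremented once per call, so count the calls in each subtree. Let C(k) = number of calls made by rec(k).
C(0) = C(1) = 1 (base case, no recursion); C(k) = 1 + C(k - 1) + C(k - 2) otherwise.
C(2) = 1 + C(1) + C(0) = 1 + 1 + 1 = 3
C(3) = 1 + C(2) + C(1) = 1 + 3 + 1 = 5
C(4) = 1 + C(3) + C(2) = 1 + 5 + 3 = 9
C(5) = 1 + C(4) + C(3) = 1 + 9 + 5 = 15
C(6) = 1 + C(5) + C(4) = 1 + 15 + 9 = 25
C(7) = 1 + C(6) + C(5) = 1 + 25 + 15 = 41
n_calls = C(7) = 41

Final answer: 41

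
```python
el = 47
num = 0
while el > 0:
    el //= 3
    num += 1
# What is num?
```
Trace:
  el=47
  el=47, num=0
  el=15, num=1
  el=5, num=2
  el=1, num=3
  el=0, num=4

Final answer: 4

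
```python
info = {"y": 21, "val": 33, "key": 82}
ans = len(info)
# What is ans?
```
Trace:
  info={'y': 21, 'val': 33, 'key': 82}
  info={'y': 21, 'val': 33, 'key': 82}, ans=3

Final answer: 3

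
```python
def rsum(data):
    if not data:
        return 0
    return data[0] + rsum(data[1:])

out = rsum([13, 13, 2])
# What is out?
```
Call trace:
rsum(data=[13, 13, 2])
  rsum(data=[13, 2])
    rsum(data=[2])
      rsum(data=[])
      -> return 0
    -> return 2
  -> return 15
-> return 28

Final answer: 28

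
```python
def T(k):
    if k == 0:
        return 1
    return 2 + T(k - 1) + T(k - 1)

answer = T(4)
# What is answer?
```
Call trace (a repeated sub-call is expanded the first time; later identical calls just restate its return value):
T(k=4)
  T(k=3)
    T(k=2)
      T(k=1)
        T(k=0)
        -> return 1
        T(k=0)
        -> return 1
      -> return 4
      T(k=1) -> return 4  (same call as traced above)
    -> return 10
    T(k=2) -> return 10  (same call as traced above)
  -> return 22
  T(k=3) -> return 22  (same call as traced above)
-> return 46

Final answer: 46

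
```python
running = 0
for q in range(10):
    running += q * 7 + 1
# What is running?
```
Trace:
  running=0
  running=1, q=0
  running=9, q=1
  running=24, q=2
  running=46, q=3
  running=75, q=4
  running=111, q=5
  running=154, q=6
  running=204, q=7
  running=261, q=8
  running=325, q=9

Final answer: 325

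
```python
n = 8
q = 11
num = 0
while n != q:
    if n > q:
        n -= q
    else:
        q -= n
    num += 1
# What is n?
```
Trace:
  n=8
  n=8, q=11
  n=8, q=11, num=0
  n=8, q=3, num=1
  n=5, q=3, num=2
  n=2, q=3, num=3
  n=2, q=1, num=4
  n=1, q=1, num=5

Final answer: 1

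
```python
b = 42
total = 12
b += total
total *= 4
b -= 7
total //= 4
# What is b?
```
Trace:
  b=42
  b=42, total=12
  b=54, total=12
  b=54, total=48
  b=47, total=48
  b=47, total=12

Final answer: 47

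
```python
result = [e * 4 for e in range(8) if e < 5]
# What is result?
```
Trace:
  e=0
  e=1
  e=2
  e=3
  e=4
  e=5
  e=6
  e=7
  result=[0, 4, 8, 12, 16]

Final answer: [0, 4, 8, 12, 16]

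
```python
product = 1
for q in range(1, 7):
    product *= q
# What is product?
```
Trace:
  product=1
  product=1, q=1
  product=2, q=2
  product=6, q=3
  product=24, q=4
  product=120, q=5
  product=720, q=6

Final answer: 720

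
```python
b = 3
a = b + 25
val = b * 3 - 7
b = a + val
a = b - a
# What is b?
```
Trace:
  b=3
  b=3, a=28
  b=3, a=28, val=2
  b=30, a=28, val=2
  b=30, a=2, val=2

Final answer: 30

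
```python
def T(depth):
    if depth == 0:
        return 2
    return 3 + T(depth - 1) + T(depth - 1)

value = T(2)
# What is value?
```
Call trace (a repeated sub-call is expanded the first time; later identical calls just restate its return value):
T(depth=2)
  T(depth=1)
    T(depth=0)
    -> return 2
    T(depth=0)
    -> return 2
  -> return 7
  T(depth=1) -> return 7  (same call as traced above)
-> return 17

Final answer: 17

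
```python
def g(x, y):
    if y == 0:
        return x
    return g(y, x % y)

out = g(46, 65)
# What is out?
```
Call trace:
g(x=46, y=65)
  g(x=65, y=46)
    g(x=46, y=19)
      g(x=19, y=8)
        g(x=8, y=3)
          g(x=3, y=2)
            g(x=2, y=1)
              g(x=1, y=0)
              -> return 1
            -> return 1
          -> return 1
        -> return 1
      -> return 1
    -> return 1
  -> return 1
-> return 1

Final answer: 1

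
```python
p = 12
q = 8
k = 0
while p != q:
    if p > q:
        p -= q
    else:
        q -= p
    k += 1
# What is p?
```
Trace:
  p=12
  p=12, q=8
  p=12, q=8, k=0
  p=4, q=8, k=1
  p=4, q=4, k=2

Final answer: 4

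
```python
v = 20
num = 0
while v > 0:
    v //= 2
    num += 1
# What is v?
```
Trace:
  v=20
  v=20, num=0
  v=10, num=1
  v=5, num=2
  v=2, num=3
  v=1, num=4
  v=0, num=5

Final answer: 0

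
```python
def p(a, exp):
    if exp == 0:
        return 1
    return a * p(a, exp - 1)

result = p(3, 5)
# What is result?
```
Call trace:
p(a=3, exp=5)
  p(a=3, exp=4)
    p(a=3, exp=3)
      p(a=3, exp=2)
        p(a=3, exp=1)
          p(a=3, exp=0)
          -> return 1
        -> return 3
      -> return 9
    -> return 27
  -> return 81
-> return 243

Final answer: 243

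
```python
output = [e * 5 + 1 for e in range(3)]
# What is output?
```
Trace:
  e=0
  e=1
  e=2
  output=[1, 6, 11]

Final answer: [1, 6, 11]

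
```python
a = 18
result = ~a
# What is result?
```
Trace:
  a=18
  a=18, result=-19

Final answer: -19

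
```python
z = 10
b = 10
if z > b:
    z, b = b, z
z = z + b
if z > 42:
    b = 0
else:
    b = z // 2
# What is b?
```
Trace:
  z=10
  z=10, b=10
  z=10, b=10
  z=20, b=10
  z=20, b=10

Final answer: 10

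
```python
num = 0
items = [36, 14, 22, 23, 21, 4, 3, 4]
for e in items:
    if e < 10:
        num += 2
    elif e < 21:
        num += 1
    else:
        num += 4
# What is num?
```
Trace:
  num=0
  num=4, e=36
  num=5, e=14
  num=9, e=22
  num=13, e=23
  num=17, e=21
  num=19, e=4
  num=21, e=3
  num=23, e=4

Final answer: 23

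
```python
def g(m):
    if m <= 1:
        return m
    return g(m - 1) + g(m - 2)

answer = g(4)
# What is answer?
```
Call trace (a repeated sub-call is expanded the first time; later identical calls just restate its return value):
g(m=4)
  g(m=3)
    g(m=2)
      g(m=1)
      -> return 1
      g(m=0)
      -> return 0
    -> return 1
    g(m=1)
    -> return 1
  -> return 2
  g(m=2) -> return 1  (same call as traced above)
-> return 3

Final answer: 3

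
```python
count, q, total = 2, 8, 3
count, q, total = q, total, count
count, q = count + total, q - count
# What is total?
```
Trace:
  count=2, q=8, total=3
  count=8, q=3, total=2
  count=10, q=-5, total=2

Final answer: 2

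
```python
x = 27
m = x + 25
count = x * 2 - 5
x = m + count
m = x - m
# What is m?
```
Trace:
  x=27
  x=27, m=52
  x=27, m=52, count=49
  x=101, m=52, count=49
  x=101, m=49, count=49

Final answer: 49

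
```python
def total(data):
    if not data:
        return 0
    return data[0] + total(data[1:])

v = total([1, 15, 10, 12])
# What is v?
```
Call trace:
total(data=[1, 15, 10, 12])
  total(data=[15, 10, 12])
    total(data=[10, 12])
      total(data=[12])
        total(data=[])
        -> return 0
      -> return 12
    -> return 22
  -> return 37
-> return 38

Final answer: 38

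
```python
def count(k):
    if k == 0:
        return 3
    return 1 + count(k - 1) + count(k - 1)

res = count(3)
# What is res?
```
Call trace (a repeated sub-call is expanded the first time; later identical calls just restate its return value):
count(k=3)
  count(k=2)
    count(k=1)
      count(k=0)
      -> return 3
      count(k=0)
      -> return 3
    -> return 7
    count(k=1) -> return 7  (same call as traced above)
  -> return 15
  count(k=2) -> return 15  (same call as traced above)
-> return 31

Final answer: 31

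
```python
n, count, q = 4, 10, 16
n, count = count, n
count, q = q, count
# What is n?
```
Trace:
  n=4, count=10, q=16
  n=10, count=4, q=16
  n=10, count=16, q=4

Final answer: 10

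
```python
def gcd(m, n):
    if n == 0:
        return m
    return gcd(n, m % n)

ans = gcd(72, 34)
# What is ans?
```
Call trace:
gcd(m=72, n=34)
  gcd(m=34, n=4)
    gcd(m=4, n=2)
      gcd(m=2, n=0)
      -> return 2
    -> return 2
  -> return 2
-> return 2

Final answer: 2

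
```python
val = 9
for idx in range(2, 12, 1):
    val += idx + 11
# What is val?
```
Trace:
  val=9
  val=22, idx=2
  val=36, idx=3
  val=51, idx=4
  val=67, idx=5
  val=84, idx=6
  val=102, idx=7
  val=121, idx=8
  val=141, idx=9
  val=162, idx=10
  val=184, idx=11

Final answer: 184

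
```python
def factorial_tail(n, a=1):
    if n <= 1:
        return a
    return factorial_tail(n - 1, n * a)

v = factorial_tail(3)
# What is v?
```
Call trace:
factorial_tail(n=3, a=1)
  factorial_tail(n=2, a=3)
    factorial_tail(n=1, a=6)
    -> return 6
  -> return 6
-> return 6

Final answer: 6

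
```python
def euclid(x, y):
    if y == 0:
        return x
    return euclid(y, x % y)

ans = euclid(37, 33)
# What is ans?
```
Call trace:
euclid(x=37, y=33)
  euclid(x=33, y=4)
    euclid(x=4, y=1)
      euclid(x=1, y=0)
      -> return 1
    -> return 1
  -> return 1
-> return 1

Final answer: 1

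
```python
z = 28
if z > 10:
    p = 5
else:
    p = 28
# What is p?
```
Trace:
  z=28
  z=28, p=5

Final answer: 5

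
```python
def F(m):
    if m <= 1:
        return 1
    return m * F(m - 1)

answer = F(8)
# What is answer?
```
Call trace:
F(m=8)
  F(m=7)
    F(m=6)
      F(m=5)
        F(m=4)
          F(m=3)
            F(m=2)
              F(m=1)
              -> return 1
            -> return 2
          -> return 6
        -> return 24
      -> return 120
    -> return 720
  -> return 5040
-> return 40320

Final answer: 40320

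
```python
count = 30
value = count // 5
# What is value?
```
Trace:
  count=30
  count=30, value=6

Final answer: 6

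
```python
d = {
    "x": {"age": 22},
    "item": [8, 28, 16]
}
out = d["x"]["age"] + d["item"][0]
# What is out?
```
Trace:
  d={'x': {'age': 22}, 'item': [8, 28, 16]}
  d={'x': {'age': 22}, 'item': [8, 28, 16]}, out=30

Final answer: 30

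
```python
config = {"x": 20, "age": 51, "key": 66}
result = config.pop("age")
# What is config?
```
Trace:
  config={'x': 20, 'age': 51, 'key': 66}
  config={'x': 20, 'key': 66}, result=51

Final answer: {'x': 20, 'key': 66}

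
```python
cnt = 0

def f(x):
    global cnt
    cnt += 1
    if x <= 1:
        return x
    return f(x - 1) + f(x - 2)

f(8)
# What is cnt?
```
Call trace (a repeated sub-call is expanded the first time; later identical calls just restate its return value):
f(x=8)
  f(x=7)
    f(x=6)
      f(x=5)
        f(x=4)
          f(x=3)
            f(x=2)
              f(x=1)
              -> return 1
              f(x=0)
              -> return 0
            -> return 1
            f(x=1)
            -> return 1
          -> return 2
          f(x=2) -> return 1  (same call as traced above)
        -> return 3
        f(x=3) -> return 2  (same call as traced above)
      -> return 5
      f(x=4) -> return 3  (same call as traced above)
    -> return 8
    f(x=5) -> return 5  (same call as traced above)
  -> return 13
  f(x=6) -> return 8  (same call as traced above)
-> return 21

cnt is incremented once per call, so count the calls in each subtree. Let C(x) = number of calls made by f(x).
C(0) = C(1) = 1 (base case, no recursion); C(x) = 1 + C(x - 1) + C(x - 2) otherwise.
C(2) = 1 + C(1) + C(0) = 1 + 1 + 1 = 3
C(3) = 1 + C(2) + C(1) = 1 + 3 + 1 = 5
C(4) = 1 + C(3) + C(2) = 1 + 5 + 3 = 9
C(5) = 1 + C(4) + C(3) = 1 + 9 + 5 = 15
C(6) = 1 + C(5) + C(4) = 1 + 15 + 9 = 25
C(7) = 1 + C(6) + C(5) = 1 + 25 + 15 = 41
C(8) = 1 + C(7) + C(6) = 1 + 41 + 25 = 67
cnt = C(8) = 67

Final answer: 67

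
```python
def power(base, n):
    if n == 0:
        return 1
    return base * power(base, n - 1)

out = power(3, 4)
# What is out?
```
Call trace:
power(base=3, n=4)
  power(base=3, n=3)
    power(base=3, n=2)
      power(base=3, n=1)
        power(base=3, n=0)
        -> return 1
      -> return 3
    -> return 9
  -> return 27
-> return 81

Final answer: 81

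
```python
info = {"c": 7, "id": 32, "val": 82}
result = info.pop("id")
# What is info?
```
Trace:
  info={'c': 7, 'id': 32, 'val': 82}
  info={'c': 7, 'val': 82}, result=32

Final answer: {'c': 7, 'val': 82}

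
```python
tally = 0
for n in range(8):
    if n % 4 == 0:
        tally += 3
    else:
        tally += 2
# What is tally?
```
Trace:
  tally=0
  tally=3, n=0
  tally=5, n=1
  tally=7, n=2
  tally=9, n=3
  tally=12, n=4
  tally=14, n=5
  tally=16, n=6
  tally=18, n=7

Final answer: 18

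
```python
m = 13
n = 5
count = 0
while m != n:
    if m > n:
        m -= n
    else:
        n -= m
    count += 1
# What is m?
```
Trace:
  m=13
  m=13, n=5
  m=13, n=5, count=0
  m=8, n=5, count=1
  m=3, n=5, count=2
  m=3, n=2, count=3
  m=1, n=2, count=4
  m=1, n=1, count=5

Final answer: 1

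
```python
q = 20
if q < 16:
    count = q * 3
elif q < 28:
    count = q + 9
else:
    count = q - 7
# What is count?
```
Trace:
  q=20
  q=20, count=29

Final answer: 29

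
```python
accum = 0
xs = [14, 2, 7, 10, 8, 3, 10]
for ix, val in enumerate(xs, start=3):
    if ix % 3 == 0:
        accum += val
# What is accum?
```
Trace:
  accum=0
  accum=14, ix=3, val=14
  accum=14, ix=4, val=2
  accum=14, ix=5, val=7
  accum=24, ix=6, val=10
  accum=24, ix=7, val=8
  accum=24, ix=8, val=3
  accum=34, ix=9, val=10

Final answer: 34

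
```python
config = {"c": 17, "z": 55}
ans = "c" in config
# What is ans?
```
Trace:
  config={'c': 17, 'z': 55}
  config={'c': 17, 'z': 55}, ans=True

Final answer: True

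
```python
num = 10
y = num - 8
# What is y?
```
Trace:
  num=10
  num=10, y=2

Final answer: 2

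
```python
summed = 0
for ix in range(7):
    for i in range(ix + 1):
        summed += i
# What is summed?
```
Trace:
  summed=0
  summed=0, ix=0, i=0
  summed=0, ix=1, i=0
  summed=1, ix=1, i=1
  summed=1, ix=2, i=0
  summed=2, ix=2, i=1
  summed=4, ix=2, i=2
  summed=4, ix=3, i=0
  summed=5, ix=3, i=1
  summed=7, ix=3, i=2
  summed=10, ix=3, i=3
  summed=10, ix=4, i=0
  summed=11, ix=4, i=1
  summed=13, ix=4, i=2
  summed=16, ix=4, i=3
  summed=20, ix=4, i=4
  summed=20, ix=5, i=0
  summed=21, ix=5, i=1
  summed=23, ix=5, i=2
  summed=26, ix=5, i=3
  summed=30, ix=5, i=4
  summed=35, ix=5, i=5
  summed=35, ix=6, i=0
  summed=36, ix=6, i=1
  summed=38, ix=6, i=2
  summed=41, ix=6, i=3
  summed=45, ix=6, i=4
  summed=50, ix=6, i=5
  summed=56, ix=6, i=6

Final answer: 56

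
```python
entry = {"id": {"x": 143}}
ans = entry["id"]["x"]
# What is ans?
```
Trace:
  entry={'id': {'x': 143}}
  entry={'id': {'x': 143}}, ans=143

Final answer: 143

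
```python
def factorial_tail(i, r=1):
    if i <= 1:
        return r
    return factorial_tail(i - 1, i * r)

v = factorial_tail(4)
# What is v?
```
Call trace:
factorial_tail(i=4, r=1)
  factorial_tail(i=3, r=4)
    factorial_tail(i=2, r=12)
      factorial_tail(i=1, r=24)
      -> return 24
    -> return 24
  -> return 24
-> return 24

Final answer: 24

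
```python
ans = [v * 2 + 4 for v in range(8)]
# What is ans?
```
Trace:
  v=0
  v=1
  v=2
  v=3
  v=4
  v=5
  v=6
  v=7
  ans=[4, 6, 8, 10, 12, 14, 16, 18]

Final answer: [4, 6, 8, 10, 12, 14, 16, 18]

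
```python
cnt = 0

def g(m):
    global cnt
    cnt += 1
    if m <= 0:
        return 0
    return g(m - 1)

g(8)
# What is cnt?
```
Call trace:
g(m=8)
  g(m=7)
    g(m=6)
      g(m=5)
        g(m=4)
          g(m=3)
            g(m=2)
              g(m=1)
                g(m=0)
                -> return 0
              -> return 0
            -> return 0
          -> return 0
        -> return 0
      -> return 0
    -> return 0
  -> return 0
-> return 0

cnt is incremented once per call. g is entered once for each m = 8, 7, 6, 5, 4, 3, 2, 1, 0 (the m <= 0 call returns without recursing), i.e. 8 + 1 calls.
cnt = 9

Final answer: 9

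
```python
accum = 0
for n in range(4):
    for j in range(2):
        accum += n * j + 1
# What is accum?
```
Trace:
  accum=0
  accum=1, n=0, j=0
  accum=2, n=0, j=1
  accum=3, n=1, j=0
  accum=5, n=1, j=1
  accum=6, n=2, j=0
  accum=9, n=2, j=1
  accum=10, n=3, j=0
  accum=14, n=3, j=1

Final answer: 14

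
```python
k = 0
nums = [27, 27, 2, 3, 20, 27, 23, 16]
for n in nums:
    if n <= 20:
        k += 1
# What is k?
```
Trace:
  k=0
  k=0, n=27
  k=0, n=27
  k=1, n=2
  k=2, n=3
  k=3, n=20
  k=3, n=27
  k=3, n=23
  k=4, n=16

Final answer: 4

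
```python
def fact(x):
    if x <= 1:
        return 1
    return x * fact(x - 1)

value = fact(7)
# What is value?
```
Call trace:
fact(x=7)
  fact(x=6)
    fact(x=5)
      fact(x=4)
        fact(x=3)
          fact(x=2)
            fact(x=1)
            -> return 1
          -> return 2
        -> return 6
      -> return 24
    -> return 120
  -> return 720
-> return 5040

Final answer: 5040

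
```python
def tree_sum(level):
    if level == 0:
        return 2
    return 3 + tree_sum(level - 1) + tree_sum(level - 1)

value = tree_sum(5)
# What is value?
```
Call trace (a repeated sub-call is expanded the first time; later identical calls just restate its return value):
tree_sum(level=5)
  tree_sum(level=4)
    tree_sum(level=3)
      tree_sum(level=2)
        tree_sum(level=1)
          tree_sum(level=0)
          -> return 2
          tree_sum(level=0)
          -> return 2
        -> return 7
        tree_sum(level=1) -> return 7  (same call as traced above)
      -> return 17
      tree_sum(level=2) -> return 17  (same call as traced above)
    -> return 37
    tree_sum(level=3) -> return 37  (same call as traced above)
  -> return 77
  tree_sum(level=4) -> return 77  (same call as traced above)
-> return 157

Final answer: 157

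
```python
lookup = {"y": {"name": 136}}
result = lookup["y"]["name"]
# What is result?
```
Trace:
  lookup={'y': {'name': 136}}
  lookup={'y': {'name': 136}}, result=136

Final answer: 136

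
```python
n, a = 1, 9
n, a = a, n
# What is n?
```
Trace:
  n=1, a=9
  n=9, a=1

Final answer: 9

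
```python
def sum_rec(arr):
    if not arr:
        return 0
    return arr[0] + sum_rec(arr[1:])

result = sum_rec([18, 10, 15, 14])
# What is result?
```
Call trace:
sum_rec(arr=[18, 10, 15, 14])
  sum_rec(arr=[10, 15, 14])
    sum_rec(arr=[15, 14])
      sum_rec(arr=[14])
        sum_rec(arr=[])
        -> return 0
      -> return 14
    -> return 29
  -> return 39
-> return 57

Final answer: 57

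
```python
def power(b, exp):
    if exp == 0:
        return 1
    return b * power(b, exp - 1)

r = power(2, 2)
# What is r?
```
Call trace:
power(b=2, exp=2)
  power(b=2, exp=1)
    power(b=2, exp=0)
    -> return 1
  -> return 2
-> return 4

Final answer: 4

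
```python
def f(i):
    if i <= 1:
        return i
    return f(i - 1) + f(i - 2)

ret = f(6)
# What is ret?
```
Call trace (a repeated sub-call is expanded the first time; later identical calls just restate its return value):
f(i=6)
  f(i=5)
    f(i=4)
      f(i=3)
        f(i=2)
          f(i=1)
          -> return 1
          f(i=0)
          -> return 0
        -> return 1
        f(i=1)
        -> return 1
      -> return 2
      f(i=2) -> return 1  (same call as traced above)
    -> return 3
    f(i=3) -> return 2  (same call as traced above)
  -> return 5
  f(i=4) -> return 3  (same call as traced above)
-> return 8

Final answer: 8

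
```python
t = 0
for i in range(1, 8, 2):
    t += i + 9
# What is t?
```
Trace:
  t=0
  t=10, i=1
  t=22, i=3
  t=36, i=5
  t=52, i=7

Final answer: 52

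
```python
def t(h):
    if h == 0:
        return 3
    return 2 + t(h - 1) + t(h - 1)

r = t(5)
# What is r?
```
Call trace (a repeated sub-call is expanded the first time; later identical calls just restate its return value):
t(h=5)
  t(h=4)
    t(h=3)
      t(h=2)
        t(h=1)
          t(h=0)
          -> return 3
          t(h=0)
          -> return 3
        -> return 8
        t(h=1) -> return 8  (same call as traced above)
      -> return 18
      t(h=2) -> return 18  (same call as traced above)
    -> return 38
    t(h=3) -> return 38  (same call as traced above)
  -> return 78
  t(h=4) -> return 78  (same call as traced above)
-> return 158

Final answer: 158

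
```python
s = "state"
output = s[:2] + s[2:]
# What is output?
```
Trace:
  s='state'
  s='state', output='state'

Final answer: 'state'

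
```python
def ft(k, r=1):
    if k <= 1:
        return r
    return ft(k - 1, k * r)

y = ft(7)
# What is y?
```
Call trace:
ft(k=7, r=1)
  ft(k=6, r=7)
    ft(k=5, r=42)
      ft(k=4, r=210)
        ft(k=3, r=840)
          ft(k=2, r=2520)
            ft(k=1, r=5040)
            -> return 5040
          -> return 5040
        -> return 5040
      -> return 5040
    -> return 5040
  -> return 5040
-> return 5040

Final answer: 5040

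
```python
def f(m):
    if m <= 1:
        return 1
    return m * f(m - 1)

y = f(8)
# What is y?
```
Call trace:
f(m=8)
  f(m=7)
    f(m=6)
      f(m=5)
        f(m=4)
          f(m=3)
            f(m=2)
              f(m=1)
              -> return 1
            -> return 2
          -> return 6
        -> return 24
      -> return 120
    -> return 720
  -> return 5040
-> return 40320

Final answer: 40320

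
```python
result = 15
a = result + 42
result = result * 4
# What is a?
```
Trace:
  result=15
  result=15, a=57
  result=60, a=57

Final answer: 57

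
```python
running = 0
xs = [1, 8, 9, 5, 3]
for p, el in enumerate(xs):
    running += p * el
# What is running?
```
Trace:
  running=0
  running=0, p=0, el=1
  running=8, p=1, el=8
  running=26, p=2, el=9
  running=41, p=3, el=5
  running=53, p=4, el=3

Final answer: 53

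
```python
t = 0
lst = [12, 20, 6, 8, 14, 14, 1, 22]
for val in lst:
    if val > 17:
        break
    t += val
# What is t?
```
Trace:
  t=0
  t=12, val=12
  t=12, val=20

Final answer: 12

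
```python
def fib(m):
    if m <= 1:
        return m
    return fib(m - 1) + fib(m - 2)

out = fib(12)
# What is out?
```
Call trace (a repeated sub-call is expanded the first time; later identical calls just restate its return value):
fib(m=12)
  fib(m=11)
    fib(m=10)
      fib(m=9)
        fib(m=8)
          fib(m=7)
            fib(m=6)
              fib(m=5)
                fib(m=4)
                  fib(m=3)
                    fib(m=2)
                      fib(m=1)
                      -> return 1
                      fib(m=0)
                      -> return 0
                    -> return 1
                    fib(m=1)
                    -> return 1
                  -> return 2
                  fib(m=2) -> return 1  (same call as traced above)
                -> return 3
                fib(m=3) -> return 2  (same call as traced above)
              -> return 5
              fib(m=4) -> return 3  (same call as traced above)
            -> return 8
            fib(m=5) -> return 5  (same call as traced above)
          -> return 13
          fib(m=6) -> return 8  (same call as traced above)
        -> return 21
        fib(m=7) -> return 13  (same call as traced above)
      -> return 34
      fib(m=8) -> return 21  (same call as traced above)
    -> return 55
    fib(m=9) -> return 34  (same call as traced above)
  -> return 89
  fib(m=10) -> return 55  (same call as traced above)
-> return 144

Final answer: 144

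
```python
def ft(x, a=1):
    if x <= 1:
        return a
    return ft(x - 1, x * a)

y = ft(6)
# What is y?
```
Call trace:
ft(x=6, a=1)
  ft(x=5, a=6)
    ft(x=4, a=30)
      ft(x=3, a=120)
        ft(x=2, a=360)
          ft(x=1, a=720)
          -> return 720
        -> return 720
      -> return 720
    -> return 720
  -> return 720
-> return 720

Final answer: 720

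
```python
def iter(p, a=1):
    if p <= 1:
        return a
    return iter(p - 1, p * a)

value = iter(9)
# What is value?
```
Call trace:
iter(p=9, a=1)
  iter(p=8, a=9)
    iter(p=7, a=72)
      iter(p=6, a=504)
        iter(p=5, a=3024)
          iter(p=4, a=15120)
            iter(p=3, a=60480)
              iter(p=2, a=181440)
                iter(p=1, a=362880)
                -> return 362880
              -> return 362880
            -> return 362880
          -> return 362880
        -> return 362880
      -> return 362880
    -> return 362880
  -> return 362880
-> return 362880

Final answer: 362880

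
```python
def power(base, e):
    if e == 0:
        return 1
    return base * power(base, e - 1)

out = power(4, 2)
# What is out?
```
Call trace:
power(base=4, e=2)
  power(base=4, e=1)
    power(base=4, e=0)
    -> return 1
  -> return 4
-> return 16

Final answer: 16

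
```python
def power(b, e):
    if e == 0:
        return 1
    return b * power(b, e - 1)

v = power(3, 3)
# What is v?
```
Call trace:
power(b=3, e=3)
  power(b=3, e=2)
    power(b=3, e=1)
      power(b=3, e=0)
      -> return 1
    -> return 3
  -> return 9
-> return 27

Final answer: 27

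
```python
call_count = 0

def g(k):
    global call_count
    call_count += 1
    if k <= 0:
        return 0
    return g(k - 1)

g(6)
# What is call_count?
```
Call trace:
g(k=6)
  g(k=5)
    g(k=4)
      g(k=3)
        g(k=2)
          g(k=1)
            g(k=0)
            -> return 0
          -> return 0
        -> return 0
      -> return 0
    -> return 0
  -> return 0
-> return 0

call_count is incremented once per call. g is entered once for each k = 6, 5, 4, 3, 2, 1, 0 (the k <= 0 call returns without recursing), i.e. 6 + 1 calls.
call_count = 7

Final answer: 7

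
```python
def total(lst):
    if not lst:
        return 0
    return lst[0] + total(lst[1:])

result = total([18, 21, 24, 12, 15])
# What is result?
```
Call trace:
total(lst=[18, 21, 24, 12, 15])
  total(lst=[21, 24, 12, 15])
    total(lst=[24, 12, 15])
      total(lst=[12, 15])
        total(lst=[15])
          total(lst=[])
          -> return 0
        -> return 15
      -> return 27
    -> return 51
  -> return 72
-> return 90

Final answer: 90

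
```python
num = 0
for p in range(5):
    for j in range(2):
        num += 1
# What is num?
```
Trace:
  num=0
  num=1, p=0, j=0
  num=2, p=0, j=1
  num=3, p=1, j=0
  num=4, p=1, j=1
  num=5, p=2, j=0
  num=6, p=2, j=1
  num=7, p=3, j=0
  num=8, p=3, j=1
  num=9, p=4, j=0
  num=10, p=4, j=1

Final answer: 10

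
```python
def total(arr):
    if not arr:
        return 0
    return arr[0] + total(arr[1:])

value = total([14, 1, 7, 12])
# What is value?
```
Call trace:
total(arr=[14, 1, 7, 12])
  total(arr=[1, 7, 12])
    total(arr=[7, 12])
      total(arr=[12])
        total(arr=[])
        -> return 0
      -> return 12
    -> return 19
  -> return 20
-> return 34

Final answer: 34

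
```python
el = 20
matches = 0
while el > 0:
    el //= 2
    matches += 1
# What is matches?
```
Trace:
  el=20
  el=20, matches=0
  el=10, matches=1
  el=5, matches=2
  el=2, matches=3
  el=1, matches=4
  el=0, matches=5

Final answer: 5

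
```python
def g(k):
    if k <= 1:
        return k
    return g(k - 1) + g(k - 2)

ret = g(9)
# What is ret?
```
Call trace (a repeated sub-call is expanded the first time; later identical calls just restate its return value):
g(k=9)
  g(k=8)
    g(k=7)
      g(k=6)
        g(k=5)
          g(k=4)
            g(k=3)
              g(k=2)
                g(k=1)
                -> return 1
                g(k=0)
                -> return 0
              -> return 1
              g(k=1)
              -> return 1
            -> return 2
            g(k=2) -> return 1  (same call as traced above)
          -> return 3
          g(k=3) -> return 2  (same call as traced above)
        -> return 5
        g(k=4) -> return 3  (same call as traced above)
      -> return 8
      g(k=5) -> return 5  (same call as traced above)
    -> return 13
    g(k=6) -> return 8  (same call as traced above)
  -> return 21
  g(k=7) -> return 13  (same call as traced above)
-> return 34

Final answer: 34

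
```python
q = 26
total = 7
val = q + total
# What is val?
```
Trace:
  q=26
  q=26, total=7
  q=26, total=7, val=33

Final answer: 33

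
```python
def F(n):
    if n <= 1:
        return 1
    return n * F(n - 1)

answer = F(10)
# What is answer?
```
Call trace:
F(n=10)
  F(n=9)
    F(n=8)
      F(n=7)
        F(n=6)
          F(n=5)
            F(n=4)
              F(n=3)
                F(n=2)
                  F(n=1)
                  -> return 1
                -> return 2
              -> return 6
            -> return 24
          -> return 120
        -> return 720
      -> return 5040
    -> return 40320
  -> return 362880
-> return 3628800

Final answer: 3628800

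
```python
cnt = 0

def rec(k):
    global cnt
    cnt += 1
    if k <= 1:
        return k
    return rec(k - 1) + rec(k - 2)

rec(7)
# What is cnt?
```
Call trace (a repeated sub-call is expanded the first time; later identical calls just restate its return value):
rec(k=7)
  rec(k=6)
    rec(k=5)
      rec(k=4)
        rec(k=3)
          rec(k=2)
            rec(k=1)
            -> return 1
            rec(k=0)
            -> return 0
          -> return 1
          rec(k=1)
          -> return 1
        -> return 2
        rec(k=2) -> return 1  (same call as traced above)
      -> return 3
      rec(k=3) -> return 2  (same call as traced above)
    -> return 5
    rec(k=4) -> return 3  (same call as traced above)
  -> return 8
  rec(k=5) -> return 5  (same call as traced above)
-> return 13

cnt is incremented once per call, so count the calls in each subtree. Let C(k) = number of calls made by rec(k).
C(0) = C(1) = 1 (base case, no recursion); C(k) = 1 + C(k - 1) + C(k - 2) otherwise.
C(2) = 1 + C(1) + C(0) = 1 + 1 + 1 = 3
C(3) = 1 + C(2) + C(1) = 1 + 3 + 1 = 5
C(4) = 1 + C(3) + C(2) = 1 + 5 + 3 = 9
C(5) = 1 + C(4) + C(3) = 1 + 9 + 5 = 15
C(6) = 1 + C(5) + C(4) = 1 + 15 + 9 = 25
C(7) = 1 + C(6) + C(5) = 1 + 25 + 15 = 41
cnt = C(7) = 41

Final answer: 41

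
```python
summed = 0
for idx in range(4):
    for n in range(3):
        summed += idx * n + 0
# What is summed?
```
Trace:
  summed=0
  summed=0, idx=0, n=0
  summed=0, idx=0, n=1
  summed=0, idx=0, n=2
  summed=0, idx=1, n=0
  summed=1, idx=1, n=1
  summed=3, idx=1, n=2
  summed=3, idx=2, n=0
  summed=5, idx=2, n=1
  summed=9, idx=2, n=2
  summed=9, idx=3, n=0
  summed=12, idx=3, n=1
  summed=18, idx=3, n=2

Final answer: 18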